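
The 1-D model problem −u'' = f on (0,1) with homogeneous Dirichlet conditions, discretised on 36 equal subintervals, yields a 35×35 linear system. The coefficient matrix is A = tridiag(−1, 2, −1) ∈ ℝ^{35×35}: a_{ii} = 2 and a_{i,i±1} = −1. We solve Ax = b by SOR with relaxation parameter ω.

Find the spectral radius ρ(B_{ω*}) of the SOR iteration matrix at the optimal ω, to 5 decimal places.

With n=35, ρ(Jacobi) = cos(π/36) = 0.99619.
√(1 − cos²(π/36)) = sin(π/36) ≈ 0.087156.
ω* = 2/(1 + 0.087156) = 2/1.087156 = 1.83966.
ρ_SOR = ω* − 1 ≈ 0.83966.

ρ_SOR = 0.83966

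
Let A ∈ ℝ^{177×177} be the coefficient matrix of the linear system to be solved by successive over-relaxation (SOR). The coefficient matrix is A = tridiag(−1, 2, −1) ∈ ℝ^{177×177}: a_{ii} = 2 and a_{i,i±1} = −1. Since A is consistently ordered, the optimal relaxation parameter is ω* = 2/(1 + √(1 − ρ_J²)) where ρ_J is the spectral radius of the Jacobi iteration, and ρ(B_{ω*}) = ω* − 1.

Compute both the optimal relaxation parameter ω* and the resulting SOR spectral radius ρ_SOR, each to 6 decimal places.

With n=177, ρ(Jacobi) = cos(π/178) = 0.999844.
√(1−ρ_J²) simplifies to sin(π/178) = 0.0176485.
[ω*] 2 ÷ (1 + 0.0176485) = 2 ÷ 1.0176485 = 1.965315.
ρ(B_{ω*}) = ω*−1 = 0.965315

ω* = 1.965315, ρ_SOR = 0.965315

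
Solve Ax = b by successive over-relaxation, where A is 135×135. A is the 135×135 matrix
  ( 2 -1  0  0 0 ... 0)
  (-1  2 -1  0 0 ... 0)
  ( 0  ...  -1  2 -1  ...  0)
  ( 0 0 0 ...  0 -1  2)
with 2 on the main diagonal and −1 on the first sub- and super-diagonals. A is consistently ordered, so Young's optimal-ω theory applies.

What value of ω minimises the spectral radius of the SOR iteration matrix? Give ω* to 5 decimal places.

½·tridiag(1,0,1) at n=135: λ_k = cos(kπ/136); max |λ| at k=1 ⇒ ρ_J = cos(π/136) ≈ 0.99973.
√(1 − cos²(π/136)) = sin(π/136) ≈ 0.023098.
So ω* = 2/1.023098 = 1.95485 (Young).
At ω = 1.95485 every |λ(B_ω)| = ω−1, so ρ_SOR = 0.95485.

ω* = 1.95485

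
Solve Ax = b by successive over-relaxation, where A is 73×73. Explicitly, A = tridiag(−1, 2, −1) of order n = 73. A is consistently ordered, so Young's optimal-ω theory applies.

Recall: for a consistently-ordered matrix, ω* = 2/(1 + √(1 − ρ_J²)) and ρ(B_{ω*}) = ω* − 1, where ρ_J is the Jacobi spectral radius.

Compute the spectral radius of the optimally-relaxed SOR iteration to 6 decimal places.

B_J for the 73×73 system has eigenvalues cos(kπ/74); ρ_J = cos(π/74) = 0.999099.
√(1−ρ_J²) simplifies to sin(π/74) = 0.0424412.
Young: ω* = 2/(1+√(1−ρ_J²)) = 2/(1+0.0424412) = 2/1.0424412 = 1.918573.
ρ(B_{ω*}) = ω*−1 = 0.918573

ρ_SOR = 0.918573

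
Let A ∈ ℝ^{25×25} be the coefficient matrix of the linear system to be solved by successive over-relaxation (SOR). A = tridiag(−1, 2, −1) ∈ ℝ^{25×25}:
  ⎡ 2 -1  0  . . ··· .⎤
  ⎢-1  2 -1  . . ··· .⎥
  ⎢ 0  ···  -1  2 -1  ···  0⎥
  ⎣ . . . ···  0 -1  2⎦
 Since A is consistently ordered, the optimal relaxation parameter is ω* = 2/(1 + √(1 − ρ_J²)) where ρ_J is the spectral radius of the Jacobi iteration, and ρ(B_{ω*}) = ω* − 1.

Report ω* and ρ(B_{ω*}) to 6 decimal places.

ω* = 1.784859, ρ_SOR = 0.784859

With n=25, ρ(Jacobi) = cos(π/26) = 0.992709.
√(1−ρ_J²) simplifies to sin(π/26) = 0.1205367.
Young: ω* = 2/(1+√(1−ρ_J²)) = 2/(1+0.1205367) = 2/1.1205367 = 1.784859.
ρ_SOR = ω* − 1 ≈ 0.784859.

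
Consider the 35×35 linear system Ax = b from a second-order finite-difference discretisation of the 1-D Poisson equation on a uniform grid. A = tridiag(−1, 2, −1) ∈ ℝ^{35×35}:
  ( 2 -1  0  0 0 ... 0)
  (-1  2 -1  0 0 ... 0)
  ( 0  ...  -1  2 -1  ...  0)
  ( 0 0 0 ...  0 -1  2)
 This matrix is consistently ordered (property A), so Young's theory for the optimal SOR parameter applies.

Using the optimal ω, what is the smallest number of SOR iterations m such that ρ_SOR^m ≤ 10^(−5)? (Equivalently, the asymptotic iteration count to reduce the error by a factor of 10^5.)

With n=35, ρ(Jacobi) = cos(π/36) = 0.9961947.
√(1 − cos²(π/36)) = sin(π/36) ≈ 0.0871557.
Then 2/(1+√(1−ρ_J²)) = 2/(1+0.0871557); ω* = 2/1.0871557 = 1.8396629.
At ω = 1.8396629 every |λ(B_ω)| = ω−1, so ρ_SOR = 0.8396629.
Need (0.8396629)^m ≤ 10^(−5): m ≥ 5·ln10/|ln 0.8396629| = 11.5129/0.174755 = 65.880 ⇒ m = 66.

m = 66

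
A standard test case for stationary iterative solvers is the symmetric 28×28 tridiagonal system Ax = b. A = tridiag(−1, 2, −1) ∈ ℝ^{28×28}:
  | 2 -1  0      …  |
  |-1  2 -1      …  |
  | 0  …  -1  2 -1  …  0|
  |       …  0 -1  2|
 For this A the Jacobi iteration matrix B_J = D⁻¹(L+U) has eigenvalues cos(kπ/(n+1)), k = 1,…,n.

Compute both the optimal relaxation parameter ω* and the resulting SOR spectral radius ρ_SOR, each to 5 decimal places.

ω* = 1.80486, ρ_SOR = 0.80486

ρ_J = max_k |cos(kπ/29)| = cos(π/29) = 0.99414
√(1−ρ_J²) = |sin(π/29)| = 0.108119
ω* = 2/(1 + 0.108119) = 2/1.108119 = 1.80486.
At ω = 1.80486 every |λ(B_ω)| = ω−1, so ρ_SOR = 0.80486.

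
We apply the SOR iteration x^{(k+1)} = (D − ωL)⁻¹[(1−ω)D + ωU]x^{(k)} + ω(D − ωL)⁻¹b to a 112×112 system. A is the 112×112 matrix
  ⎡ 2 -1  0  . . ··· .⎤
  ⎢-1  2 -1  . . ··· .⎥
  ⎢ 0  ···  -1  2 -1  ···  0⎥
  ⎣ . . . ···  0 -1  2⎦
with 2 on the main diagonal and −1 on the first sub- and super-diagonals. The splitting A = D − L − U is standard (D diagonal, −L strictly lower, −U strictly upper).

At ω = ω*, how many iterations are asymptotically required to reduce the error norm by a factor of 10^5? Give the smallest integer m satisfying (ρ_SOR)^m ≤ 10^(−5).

B_J for the 112×112 system has eigenvalues cos(kπ/113); ρ_J = cos(π/113) = 0.9996136.
√(1−ρ_J²) = |sin(π/113)| = 0.0277981
ω* = 2 / (1 + 0.0277981) = 2 / 1.0277981 ≈ 1.9459075.
ρ_SOR = ω* − 1 = 1.9459075 − 1 = 0.9459075.
Need (0.9459075)^m ≤ 10^(−5): m ≥ 5·ln10/|ln 0.9459075| = 11.5129/0.0556105 = 207.027 ⇒ m = 208.

m = 208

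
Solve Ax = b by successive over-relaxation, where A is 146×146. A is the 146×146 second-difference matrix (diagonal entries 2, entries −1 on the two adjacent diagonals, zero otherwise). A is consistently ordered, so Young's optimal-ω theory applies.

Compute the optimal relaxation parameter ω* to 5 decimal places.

[ρ_J] n=146: ρ(B_J) = cos(π/(n+1)) = cos(π/147) = 0.99977.
√(1−ρ_J²) = |sin(π/147)| = 0.021370
ω* = 2/(1 + 0.021370) = 2/1.021370 = 1.95815.
and ρ(B_{ω*}) = 1.95815 − 1 = 0.95815.

ω* = 1.95815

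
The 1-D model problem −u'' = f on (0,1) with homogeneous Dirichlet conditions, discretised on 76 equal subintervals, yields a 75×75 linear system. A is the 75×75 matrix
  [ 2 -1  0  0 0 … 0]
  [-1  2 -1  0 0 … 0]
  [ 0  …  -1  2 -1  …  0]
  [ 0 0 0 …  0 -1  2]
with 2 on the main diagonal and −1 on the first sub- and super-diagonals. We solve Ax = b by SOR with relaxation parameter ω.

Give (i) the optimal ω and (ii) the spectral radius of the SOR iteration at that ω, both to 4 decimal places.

ω* = 1.9206, ρ_SOR = 0.9206

spectrum of D⁻¹(L+U) = {cos(kπ/76) : 1≤k≤75}; ρ_J = cos(π/76) = 0.9991.
root = sin(π/76) = 0.04132  (since 1−cos² = sin²).
[ω*] 2 ÷ (1 + 0.04132) = 2 ÷ 1.04132 = 1.9206.
Hence ρ(B_{ω*}) = 1.9206 − 1 = 0.9206.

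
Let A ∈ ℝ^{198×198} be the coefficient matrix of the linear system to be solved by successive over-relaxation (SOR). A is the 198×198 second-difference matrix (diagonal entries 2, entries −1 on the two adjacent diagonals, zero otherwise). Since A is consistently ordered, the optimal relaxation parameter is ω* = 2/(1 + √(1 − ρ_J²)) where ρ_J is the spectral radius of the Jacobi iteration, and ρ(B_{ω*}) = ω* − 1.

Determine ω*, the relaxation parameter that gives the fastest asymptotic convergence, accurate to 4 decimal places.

With n=198, ρ(Jacobi) = cos(π/199) = 0.9999.
1 − cos²(π/199) = sin²(π/199) ⇒ √(1−ρ_J²) = sin(π/199) = 0.01579.
ω* = 2/(1 + 0.01579) = 2/1.01579 = 1.9689.
ρ_SOR = ω* − 1 = 1.9689 − 1 = 0.9689.

ω* = 1.9689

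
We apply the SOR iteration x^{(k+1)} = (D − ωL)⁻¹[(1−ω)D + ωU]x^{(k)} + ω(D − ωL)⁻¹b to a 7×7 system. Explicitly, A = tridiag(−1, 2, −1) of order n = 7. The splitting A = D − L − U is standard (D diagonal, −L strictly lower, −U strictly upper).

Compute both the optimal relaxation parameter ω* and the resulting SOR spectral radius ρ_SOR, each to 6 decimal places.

[ρ_J] n=7: ρ(B_J) = cos(π/(n+1)) = cos(π/8) = 0.923880.
√(1 − cos²(π/8)) = sin(π/8) ≈ 0.3826834.
So ω* = 2/1.3826834 = 1.446463 (Young).
Hence ρ(B_{ω*}) = 1.446463 − 1 = 0.446463.

ω* = 1.446463, ρ_SOR = 0.446463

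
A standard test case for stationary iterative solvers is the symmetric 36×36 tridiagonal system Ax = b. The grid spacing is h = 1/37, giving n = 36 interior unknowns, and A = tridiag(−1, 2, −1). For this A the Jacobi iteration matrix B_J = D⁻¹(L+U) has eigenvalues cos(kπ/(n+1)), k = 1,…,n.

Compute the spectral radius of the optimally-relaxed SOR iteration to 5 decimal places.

n=36: λ(B_J) = 1 − λ(A)/2 = cos(kπ/37); k=1 gives ρ_J = 0.99640.
√(1−ρ_J²) = |sin(π/37)| = 0.084806
ω* = 2/(1+0.084806) = 1.84365
[ρ_SOR] ω* − 1 = 0.84365.

ρ_SOR = 0.84365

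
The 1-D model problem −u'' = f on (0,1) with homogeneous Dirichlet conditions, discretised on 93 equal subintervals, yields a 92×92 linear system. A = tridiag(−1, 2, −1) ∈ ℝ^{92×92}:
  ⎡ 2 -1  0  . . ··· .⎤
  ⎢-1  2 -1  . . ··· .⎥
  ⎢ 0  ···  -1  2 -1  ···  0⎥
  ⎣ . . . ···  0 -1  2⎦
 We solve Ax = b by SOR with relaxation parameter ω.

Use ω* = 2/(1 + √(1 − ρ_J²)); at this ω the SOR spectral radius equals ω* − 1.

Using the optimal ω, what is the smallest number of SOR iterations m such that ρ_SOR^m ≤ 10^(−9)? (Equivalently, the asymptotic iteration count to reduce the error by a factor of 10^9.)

m = 307

With n=92, ρ(Jacobi) = cos(π/93) = 0.9994295.
√(1−ρ_J²) = |sin(π/93)| = 0.0337741
Young: ω* = 2/(1+√(1−ρ_J²)) = 2/(1+0.0337741) = 2/1.0337741 = 1.9346586.
ρ_SOR = ω* − 1 ≈ 0.9346586.
For 9 digits: m = 9·ln10 / (−ln 0.9346586) = 20.7233/0.067574 = 306.676; round up → m = 307.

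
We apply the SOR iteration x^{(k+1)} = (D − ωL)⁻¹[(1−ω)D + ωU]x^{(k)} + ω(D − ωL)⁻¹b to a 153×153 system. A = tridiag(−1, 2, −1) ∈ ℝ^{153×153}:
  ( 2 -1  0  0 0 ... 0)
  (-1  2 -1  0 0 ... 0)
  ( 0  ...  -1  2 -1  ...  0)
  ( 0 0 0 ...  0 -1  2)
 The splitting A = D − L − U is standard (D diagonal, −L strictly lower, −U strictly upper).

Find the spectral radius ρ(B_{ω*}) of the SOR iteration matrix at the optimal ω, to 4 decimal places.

B_J for the 153×153 system has eigenvalues cos(kπ/154); ρ_J = cos(π/154) = 0.9998.
√(1 − cos²(π/154)) = sin(π/154) ≈ 0.02040.
So ω* = 2/1.02040 = 1.9600 (Young).
At ω = 1.9600 every |λ(B_ω)| = ω−1, so ρ_SOR = 0.9600.

ρ_SOR = 0.9600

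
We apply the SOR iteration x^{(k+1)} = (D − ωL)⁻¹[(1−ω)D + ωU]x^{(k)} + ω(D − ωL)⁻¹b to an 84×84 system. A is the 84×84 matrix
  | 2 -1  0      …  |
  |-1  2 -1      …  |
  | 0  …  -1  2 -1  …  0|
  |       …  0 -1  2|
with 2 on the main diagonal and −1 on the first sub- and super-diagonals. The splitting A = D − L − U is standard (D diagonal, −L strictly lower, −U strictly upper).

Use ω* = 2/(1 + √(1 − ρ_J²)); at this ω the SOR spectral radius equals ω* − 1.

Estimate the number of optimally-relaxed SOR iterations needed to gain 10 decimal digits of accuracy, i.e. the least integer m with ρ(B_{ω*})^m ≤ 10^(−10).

spectrum of D⁻¹(L+U) = {cos(kπ/85) : 1≤k≤84}; ρ_J = cos(π/85) = 0.9993171.
√(1−ρ_J²) simplifies to sin(π/85) = 0.0369515.
ω* = 2/(1 + 0.0369515) = 2/1.0369515 = 1.9287305.
Hence ρ(B_{ω*}) = 1.9287305 − 1 = 0.9287305.
(0.9287305)^m ≤ 10^{−10}  ⇒  m·ln(0.9287305) ≤ −10·ln10  ⇒  m ≥ 311.427  ⇒  m = 312

m = 312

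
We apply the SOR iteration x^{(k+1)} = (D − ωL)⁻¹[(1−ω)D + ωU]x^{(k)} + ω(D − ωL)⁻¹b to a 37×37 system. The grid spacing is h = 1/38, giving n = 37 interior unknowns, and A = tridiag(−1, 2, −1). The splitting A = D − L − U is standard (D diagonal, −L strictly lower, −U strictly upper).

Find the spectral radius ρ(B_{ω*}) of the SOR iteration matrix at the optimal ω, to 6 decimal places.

[ρ_J] n=37: ρ(B_J) = cos(π/(n+1)) = cos(π/38) = 0.996584.
√(1−ρ_J²) = |sin(π/38)| = 0.0825793
ω* = 2/(1+0.0825793) = 1.847440
ρ(B_{ω*}) = ω*−1 = 0.847440

ρ_SOR = 0.847440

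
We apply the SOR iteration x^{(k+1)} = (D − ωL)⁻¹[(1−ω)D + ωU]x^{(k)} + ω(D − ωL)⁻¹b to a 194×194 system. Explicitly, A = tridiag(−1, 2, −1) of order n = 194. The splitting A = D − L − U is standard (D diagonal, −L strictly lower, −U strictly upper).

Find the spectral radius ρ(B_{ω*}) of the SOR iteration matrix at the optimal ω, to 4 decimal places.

ρ_SOR = 0.9683

ρ_J = max_k |cos(kπ/195)| = cos(π/195) = 0.9999
√(1 − cos²(π/195)) = sin(π/195) ≈ 0.01611.
ω* = 2/(1+0.01611) = 1.9683
ρ_SOR = ω* − 1 = 1.9683 − 1 = 0.9683.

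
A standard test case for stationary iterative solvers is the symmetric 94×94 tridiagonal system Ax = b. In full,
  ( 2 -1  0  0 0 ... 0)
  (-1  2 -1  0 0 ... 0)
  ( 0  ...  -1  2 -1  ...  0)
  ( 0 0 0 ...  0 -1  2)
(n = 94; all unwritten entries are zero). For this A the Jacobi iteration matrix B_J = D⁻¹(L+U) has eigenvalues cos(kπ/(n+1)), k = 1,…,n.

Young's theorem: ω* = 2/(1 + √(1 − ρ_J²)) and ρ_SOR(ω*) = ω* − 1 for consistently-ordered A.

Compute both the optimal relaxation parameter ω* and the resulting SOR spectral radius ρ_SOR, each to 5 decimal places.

spectrum of D⁻¹(L+U) = {cos(kπ/95) : 1≤k≤94}; ρ_J = cos(π/95) = 0.99945.
√(1−ρ_J²) = |sin(π/95)| = 0.033063
So ω* = 2/1.033063 = 1.93599 (Young).
Hence ρ(B_{ω*}) = 1.93599 − 1 = 0.93599.

ω* = 1.93599, ρ_SOR = 0.93599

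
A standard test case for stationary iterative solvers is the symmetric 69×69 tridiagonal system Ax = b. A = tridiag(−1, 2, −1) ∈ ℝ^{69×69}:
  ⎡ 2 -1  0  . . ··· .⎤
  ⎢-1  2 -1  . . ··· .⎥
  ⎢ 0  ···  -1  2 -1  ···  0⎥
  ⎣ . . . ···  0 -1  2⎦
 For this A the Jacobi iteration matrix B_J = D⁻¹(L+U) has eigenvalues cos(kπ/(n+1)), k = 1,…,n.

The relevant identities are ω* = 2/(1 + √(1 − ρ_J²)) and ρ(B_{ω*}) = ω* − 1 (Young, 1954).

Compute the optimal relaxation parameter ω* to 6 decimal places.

ρ_J = max_k |cos(kπ/70)| = cos(π/70) = 0.998993
√(1 − cos²(π/70)) = sin(π/70) ≈ 0.0448648.
So ω* = 2/1.0448648 = 1.914123 (Young).
and ρ(B_{ω*}) = 1.914123 − 1 = 0.914123.

ω* = 1.914123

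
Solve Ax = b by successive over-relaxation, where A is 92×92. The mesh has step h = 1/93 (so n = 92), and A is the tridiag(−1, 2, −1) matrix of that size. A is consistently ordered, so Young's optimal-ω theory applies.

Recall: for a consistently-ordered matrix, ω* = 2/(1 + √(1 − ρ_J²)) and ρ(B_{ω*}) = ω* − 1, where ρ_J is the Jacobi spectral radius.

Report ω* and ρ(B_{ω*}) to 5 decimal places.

ω* = 1.93466, ρ_SOR = 0.93466

spectrum of D⁻¹(L+U) = {cos(kπ/93) : 1≤k≤92}; ρ_J = cos(π/93) = 0.99943.
√(1 − cos²(π/93)) = sin(π/93) ≈ 0.033774.
Young: ω* = 2/(1+√(1−ρ_J²)) = 2/(1+0.033774) = 2/1.033774 = 1.93466.
and ρ(B_{ω*}) = 1.93466 − 1 = 0.93466.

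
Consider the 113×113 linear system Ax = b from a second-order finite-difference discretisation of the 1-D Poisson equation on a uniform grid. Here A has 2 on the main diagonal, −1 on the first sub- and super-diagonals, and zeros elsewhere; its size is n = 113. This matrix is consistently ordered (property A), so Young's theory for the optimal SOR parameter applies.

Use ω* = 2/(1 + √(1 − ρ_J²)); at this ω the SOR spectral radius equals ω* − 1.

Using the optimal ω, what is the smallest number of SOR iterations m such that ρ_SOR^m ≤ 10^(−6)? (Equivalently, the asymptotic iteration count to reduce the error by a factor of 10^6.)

m = 251

B_J for the 113×113 system has eigenvalues cos(kπ/114); ρ_J = cos(π/114) = 0.9996203.
root = sin(π/114) = 0.0275543  (since 1−cos² = sin²).
Then 2/(1+√(1−ρ_J²)) = 2/(1+0.0275543); ω* = 2/1.0275543 = 1.9463692.
Hence ρ(B_{ω*}) = 1.9463692 − 1 = 0.9463692.
For 6 digits: m = 6·ln10 / (−ln 0.9463692) = 13.8155/0.0551225 = 250.633; round up → m = 251.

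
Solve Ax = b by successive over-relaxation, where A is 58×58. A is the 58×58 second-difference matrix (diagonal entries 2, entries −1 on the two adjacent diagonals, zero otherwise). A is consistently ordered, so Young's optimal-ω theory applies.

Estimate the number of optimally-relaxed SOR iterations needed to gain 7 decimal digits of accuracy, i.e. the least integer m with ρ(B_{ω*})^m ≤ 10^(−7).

m = 152

With n=58, ρ(Jacobi) = cos(π/59) = 0.9985827.
√(1−ρ_J²) simplifies to sin(π/59) = 0.0532222.
ω* = 2/(1+0.0532222) = 1.8989345
At ω = 1.8989345 every |λ(B_ω)| = ω−1, so ρ_SOR = 0.8989345.
For 7 digits: m = 7·ln10 / (−ln 0.8989345) = 16.1181/0.106545 = 151.280; round up → m = 152.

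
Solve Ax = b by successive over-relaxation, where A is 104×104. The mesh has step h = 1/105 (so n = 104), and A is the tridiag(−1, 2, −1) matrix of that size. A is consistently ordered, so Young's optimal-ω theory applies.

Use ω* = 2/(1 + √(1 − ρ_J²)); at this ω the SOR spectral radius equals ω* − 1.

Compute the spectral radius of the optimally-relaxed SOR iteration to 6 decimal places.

spectrum of D⁻¹(L+U) = {cos(kπ/105) : 1≤k≤104}; ρ_J = cos(π/105) = 0.999552.
√(1−ρ_J²) = |sin(π/105)| = 0.0299155
Young: ω* = 2/(1+√(1−ρ_J²)) = 2/(1+0.0299155) = 2/1.0299155 = 1.941907.
[ρ_SOR] ω* − 1 = 0.941907.

ρ_SOR = 0.941907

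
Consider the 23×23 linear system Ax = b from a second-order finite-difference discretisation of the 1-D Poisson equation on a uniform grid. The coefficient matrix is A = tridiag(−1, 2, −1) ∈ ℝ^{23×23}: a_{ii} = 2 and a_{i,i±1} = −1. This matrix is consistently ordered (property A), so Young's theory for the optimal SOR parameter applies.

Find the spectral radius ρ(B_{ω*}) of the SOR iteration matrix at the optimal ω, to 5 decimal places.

ρ_SOR = 0.76909

spectrum of D⁻¹(L+U) = {cos(kπ/24) : 1≤k≤23}; ρ_J = cos(π/24) = 0.99144.
1 − cos²(π/24) = sin²(π/24) ⇒ √(1−ρ_J²) = sin(π/24) = 0.130526.
So ω* = 2/1.130526 = 1.76909 (Young).
Hence ρ(B_{ω*}) = 1.76909 − 1 = 0.76909.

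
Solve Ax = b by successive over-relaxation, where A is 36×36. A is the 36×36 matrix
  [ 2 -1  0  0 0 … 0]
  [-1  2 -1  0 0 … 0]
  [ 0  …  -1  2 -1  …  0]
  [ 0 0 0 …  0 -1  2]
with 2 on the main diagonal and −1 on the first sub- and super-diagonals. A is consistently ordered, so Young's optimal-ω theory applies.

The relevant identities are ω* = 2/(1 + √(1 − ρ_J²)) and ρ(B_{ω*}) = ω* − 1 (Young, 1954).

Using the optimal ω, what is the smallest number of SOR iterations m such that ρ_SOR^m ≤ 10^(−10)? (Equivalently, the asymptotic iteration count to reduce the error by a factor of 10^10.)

m = 136

n=36: λ(B_J) = 1 − λ(A)/2 = cos(kπ/37); k=1 gives ρ_J = 0.9963975.
1 − cos²(π/37) = sin²(π/37) ⇒ √(1−ρ_J²) = sin(π/37) = 0.0848059.
ω* = 2/(1+0.0848059) = 1.8436478
At ω = 1.8436478 every |λ(B_ω)| = ω−1, so ρ_SOR = 0.8436478.
m ≥ 10·ln10 / (−ln 0.8436478) = 135.431; smallest integer m = 136.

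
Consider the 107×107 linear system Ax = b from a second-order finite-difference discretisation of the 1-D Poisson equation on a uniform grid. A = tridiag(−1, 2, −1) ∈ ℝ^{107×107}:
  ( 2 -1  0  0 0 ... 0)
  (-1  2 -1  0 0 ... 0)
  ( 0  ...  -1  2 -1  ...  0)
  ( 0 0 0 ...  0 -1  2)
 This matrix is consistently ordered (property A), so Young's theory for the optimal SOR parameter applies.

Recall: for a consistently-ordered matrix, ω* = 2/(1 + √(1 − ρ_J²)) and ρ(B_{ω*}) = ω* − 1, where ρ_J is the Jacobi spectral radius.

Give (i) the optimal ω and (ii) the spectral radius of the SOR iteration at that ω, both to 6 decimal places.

spectrum of D⁻¹(L+U) = {cos(kπ/108) : 1≤k≤107}; ρ_J = cos(π/108) = 0.999577.
1 − cos²(π/108) = sin²(π/108) ⇒ √(1−ρ_J²) = sin(π/108) = 0.0290847.
[ω*] 2 ÷ (1 + 0.0290847) = 2 ÷ 1.0290847 = 1.943475.
ρ(B_{ω*}) = ω*−1 = 0.943475

ω* = 1.943475, ρ_SOR = 0.943475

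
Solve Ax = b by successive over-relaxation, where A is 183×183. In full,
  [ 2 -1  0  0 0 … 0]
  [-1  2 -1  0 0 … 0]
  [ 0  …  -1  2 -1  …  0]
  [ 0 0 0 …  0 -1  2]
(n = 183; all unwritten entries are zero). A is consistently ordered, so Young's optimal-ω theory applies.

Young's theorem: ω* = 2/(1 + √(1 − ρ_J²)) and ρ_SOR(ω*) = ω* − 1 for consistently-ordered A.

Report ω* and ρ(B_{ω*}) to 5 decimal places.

B_J for the 183×183 system has eigenvalues cos(kπ/184); ρ_J = cos(π/184) = 0.99985.
1 − cos²(π/184) = sin²(π/184) ⇒ √(1−ρ_J²) = sin(π/184) = 0.017073.
Young: ω* = 2/(1+√(1−ρ_J²)) = 2/(1+0.017073) = 2/1.017073 = 1.96643.
[ρ_SOR] ω* − 1 = 0.96643.

ω* = 1.96643, ρ_SOR = 0.96643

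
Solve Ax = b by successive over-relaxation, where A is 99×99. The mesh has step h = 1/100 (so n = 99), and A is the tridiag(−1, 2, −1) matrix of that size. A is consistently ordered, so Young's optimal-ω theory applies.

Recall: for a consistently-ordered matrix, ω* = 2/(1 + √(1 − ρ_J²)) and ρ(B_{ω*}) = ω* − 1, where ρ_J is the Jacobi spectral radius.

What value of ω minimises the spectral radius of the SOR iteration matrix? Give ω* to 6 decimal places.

ρ_J = max_k |cos(kπ/100)| = cos(π/100) = 0.999507
√(1 − cos²(π/100)) = sin(π/100) ≈ 0.0314108.
[ω*] 2 ÷ (1 + 0.0314108) = 2 ÷ 1.0314108 = 1.939092.
and ρ(B_{ω*}) = 1.939092 − 1 = 0.939092.

ω* = 1.939092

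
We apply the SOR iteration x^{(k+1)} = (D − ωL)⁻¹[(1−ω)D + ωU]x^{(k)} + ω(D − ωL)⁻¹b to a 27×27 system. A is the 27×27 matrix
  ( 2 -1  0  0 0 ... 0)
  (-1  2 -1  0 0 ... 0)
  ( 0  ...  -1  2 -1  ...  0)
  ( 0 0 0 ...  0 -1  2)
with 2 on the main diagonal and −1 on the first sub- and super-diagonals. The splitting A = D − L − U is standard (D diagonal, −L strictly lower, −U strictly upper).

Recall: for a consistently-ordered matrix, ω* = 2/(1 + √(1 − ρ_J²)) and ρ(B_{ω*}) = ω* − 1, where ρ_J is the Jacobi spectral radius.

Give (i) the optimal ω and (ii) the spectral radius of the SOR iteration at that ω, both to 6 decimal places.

ω* = 1.798619, ρ_SOR = 0.798619

B_J for the 27×27 system has eigenvalues cos(kπ/28); ρ_J = cos(π/28) = 0.993712.
√(1−ρ_J²) = |sin(π/28)| = 0.1119645
ω* = 2/(1+0.1119645) = 1.798619
[ρ_SOR] ω* − 1 = 0.798619.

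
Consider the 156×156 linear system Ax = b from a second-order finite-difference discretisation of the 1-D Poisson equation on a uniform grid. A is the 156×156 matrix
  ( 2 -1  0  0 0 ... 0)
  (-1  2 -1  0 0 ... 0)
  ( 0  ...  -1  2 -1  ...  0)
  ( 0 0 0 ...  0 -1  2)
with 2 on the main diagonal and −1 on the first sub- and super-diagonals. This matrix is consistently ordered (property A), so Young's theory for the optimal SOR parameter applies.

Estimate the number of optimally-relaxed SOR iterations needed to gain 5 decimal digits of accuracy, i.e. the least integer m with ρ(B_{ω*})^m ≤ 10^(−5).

m = 288

ρ_J = max_k |cos(kπ/157)| = cos(π/157) = 0.9997998
√(1 − cos²(π/157)) = sin(π/157) ≈ 0.0200088.
So ω* = 2/1.0200088 = 1.9607674 (Young).
At ω = 1.9607674 every |λ(B_ω)| = ω−1, so ρ_SOR = 0.9607674.
5·ln10 = 11.5129; −ln(0.9607674) = 0.0400229; m = ⌈11.5129/0.0400229⌉ = ⌈287.658⌉ = 288.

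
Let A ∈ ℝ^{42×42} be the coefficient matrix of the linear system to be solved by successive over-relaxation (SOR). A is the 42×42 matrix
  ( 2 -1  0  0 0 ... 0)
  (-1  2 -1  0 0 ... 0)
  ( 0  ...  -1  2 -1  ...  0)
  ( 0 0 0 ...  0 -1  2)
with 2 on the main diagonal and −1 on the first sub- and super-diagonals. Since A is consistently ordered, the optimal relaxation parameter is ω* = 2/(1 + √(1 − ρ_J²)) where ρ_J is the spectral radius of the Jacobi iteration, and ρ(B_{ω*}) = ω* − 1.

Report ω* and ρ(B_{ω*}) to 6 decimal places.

ω* = 1.863941, ρ_SOR = 0.863941

spectrum of D⁻¹(L+U) = {cos(kπ/43) : 1≤k≤42}; ρ_J = cos(π/43) = 0.997332.
1 − cos²(π/43) = sin²(π/43) ⇒ √(1−ρ_J²) = sin(π/43) = 0.0729953.
Then 2/(1+√(1−ρ_J²)) = 2/(1+0.0729953); ω* = 2/1.0729953 = 1.863941.
ρ(B_{ω*}) = ω*−1 = 0.863941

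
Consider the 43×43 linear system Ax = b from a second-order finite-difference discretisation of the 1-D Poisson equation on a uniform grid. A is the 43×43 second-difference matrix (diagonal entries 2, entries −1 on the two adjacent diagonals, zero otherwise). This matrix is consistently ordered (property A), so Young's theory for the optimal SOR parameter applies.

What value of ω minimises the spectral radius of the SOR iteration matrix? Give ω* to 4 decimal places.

B_J for the 43×43 system has eigenvalues cos(kπ/44); ρ_J = cos(π/44) = 0.9975.
1 − cos²(π/44) = sin²(π/44) ⇒ √(1−ρ_J²) = sin(π/44) = 0.07134.
Young: ω* = 2/(1+√(1−ρ_J²)) = 2/(1+0.07134) = 2/1.07134 = 1.8668.
ρ_SOR = ω* − 1 ≈ 0.8668.

ω* = 1.8668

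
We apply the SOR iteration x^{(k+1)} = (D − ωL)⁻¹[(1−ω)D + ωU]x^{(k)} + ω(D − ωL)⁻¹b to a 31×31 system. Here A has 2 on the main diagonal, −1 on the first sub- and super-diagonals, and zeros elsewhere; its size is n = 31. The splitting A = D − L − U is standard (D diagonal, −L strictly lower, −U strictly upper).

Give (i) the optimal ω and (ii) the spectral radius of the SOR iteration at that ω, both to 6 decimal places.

ω* = 1.821465, ρ_SOR = 0.821465

½·tridiag(1,0,1) at n=31: λ_k = cos(kπ/32); max |λ| at k=1 ⇒ ρ_J = cos(π/32) ≈ 0.995185.
√(1−ρ_J²) simplifies to sin(π/32) = 0.0980171.
ω* = 2 / (1 + 0.0980171) = 2 / 1.0980171 ≈ 1.821465.
ρ(B_{ω*}) = ω*−1 = 0.821465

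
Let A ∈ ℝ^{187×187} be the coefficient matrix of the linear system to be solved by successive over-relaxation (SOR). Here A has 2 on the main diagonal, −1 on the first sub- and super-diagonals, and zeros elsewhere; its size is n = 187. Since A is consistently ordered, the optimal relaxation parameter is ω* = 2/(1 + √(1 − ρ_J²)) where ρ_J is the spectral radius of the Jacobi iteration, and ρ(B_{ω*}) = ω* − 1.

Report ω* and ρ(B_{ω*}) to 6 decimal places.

ω* = 1.967130, ρ_SOR = 0.967130

n=187: λ(B_J) = 1 − λ(A)/2 = cos(kπ/188); k=1 gives ρ_J = 0.999860.
1 − cos²(π/188) = sin²(π/188) ⇒ √(1−ρ_J²) = sin(π/188) = 0.0167098.
ω* = 2/(1+0.0167098) = 1.967130
[ρ_SOR] ω* − 1 = 0.967130.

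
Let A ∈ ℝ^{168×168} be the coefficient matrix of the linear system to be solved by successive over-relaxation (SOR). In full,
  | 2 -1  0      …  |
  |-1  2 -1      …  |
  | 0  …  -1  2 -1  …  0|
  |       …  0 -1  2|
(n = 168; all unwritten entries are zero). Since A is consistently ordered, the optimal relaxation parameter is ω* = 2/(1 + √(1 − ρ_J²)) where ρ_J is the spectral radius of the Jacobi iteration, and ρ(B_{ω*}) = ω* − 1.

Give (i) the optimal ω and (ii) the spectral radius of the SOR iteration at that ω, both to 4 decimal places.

ω* = 1.9635, ρ_SOR = 0.9635

n=168: λ(B_J) = 1 − λ(A)/2 = cos(kπ/169); k=1 gives ρ_J = 0.9998.
1 − cos²(π/169) = sin²(π/169) ⇒ √(1−ρ_J²) = sin(π/169) = 0.01859.
Then 2/(1+√(1−ρ_J²)) = 2/(1+0.01859); ω* = 2/1.01859 = 1.9635.
ρ(B_{ω*}) = ω*−1 = 0.9635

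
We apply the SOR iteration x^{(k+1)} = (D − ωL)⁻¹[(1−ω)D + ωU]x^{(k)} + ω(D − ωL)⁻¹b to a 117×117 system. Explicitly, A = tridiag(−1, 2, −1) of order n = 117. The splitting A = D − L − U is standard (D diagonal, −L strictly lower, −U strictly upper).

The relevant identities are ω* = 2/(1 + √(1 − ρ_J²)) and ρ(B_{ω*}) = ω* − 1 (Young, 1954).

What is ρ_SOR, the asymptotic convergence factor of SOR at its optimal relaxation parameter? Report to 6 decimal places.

B_J for the 117×117 system has eigenvalues cos(kπ/118); ρ_J = cos(π/118) = 0.999646.
1 − cos²(π/118) = sin²(π/118) ⇒ √(1−ρ_J²) = sin(π/118) = 0.0266205.
ω* = 2/(1 + 0.0266205) = 2/1.0266205 = 1.948140.
[ρ_SOR] ω* − 1 = 0.948140.

ρ_SOR = 0.948140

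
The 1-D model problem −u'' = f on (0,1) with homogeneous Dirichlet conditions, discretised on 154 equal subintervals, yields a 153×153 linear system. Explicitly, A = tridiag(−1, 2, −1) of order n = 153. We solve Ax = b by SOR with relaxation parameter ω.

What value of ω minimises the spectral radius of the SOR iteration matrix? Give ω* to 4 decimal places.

ω* = 1.9600

spectrum of D⁻¹(L+U) = {cos(kπ/154) : 1≤k≤153}; ρ_J = cos(π/154) = 0.9998.
1 − cos²(π/154) = sin²(π/154) ⇒ √(1−ρ_J²) = sin(π/154) = 0.02040.
[ω*] 2 ÷ (1 + 0.02040) = 2 ÷ 1.02040 = 1.9600.
ρ_SOR = ω* − 1 ≈ 0.9600.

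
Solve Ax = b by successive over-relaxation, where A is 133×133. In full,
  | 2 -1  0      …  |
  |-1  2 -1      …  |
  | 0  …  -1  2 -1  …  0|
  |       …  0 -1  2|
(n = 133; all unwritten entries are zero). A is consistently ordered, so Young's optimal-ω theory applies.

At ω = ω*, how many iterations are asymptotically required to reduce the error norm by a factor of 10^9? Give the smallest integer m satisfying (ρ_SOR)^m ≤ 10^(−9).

m = 442

½·tridiag(1,0,1) at n=133: λ_k = cos(kπ/134); max |λ| at k=1 ⇒ ρ_J = cos(π/134) ≈ 0.9997252.
root = sin(π/134) = 0.0234426  (since 1−cos² = sin²).
Young: ω* = 2/(1+√(1−ρ_J²)) = 2/(1+0.0234426) = 2/1.0234426 = 1.9541887.
At ω = 1.9541887 every |λ(B_ω)| = ω−1, so ρ_SOR = 0.9541887.
For 9 digits: m = 9·ln10 / (−ln 0.9541887) = 20.7233/0.0468938 = 441.920; round up → m = 442.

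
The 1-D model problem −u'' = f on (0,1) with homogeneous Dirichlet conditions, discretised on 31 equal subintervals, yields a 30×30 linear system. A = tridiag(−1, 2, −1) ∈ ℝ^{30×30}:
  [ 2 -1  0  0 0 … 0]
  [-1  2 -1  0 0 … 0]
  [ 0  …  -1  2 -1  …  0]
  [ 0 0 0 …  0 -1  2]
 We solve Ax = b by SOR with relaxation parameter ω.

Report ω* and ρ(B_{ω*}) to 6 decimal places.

ρ_J = max_k |cos(kπ/31)| = cos(π/31) = 0.994869
√(1−ρ_J²) = |sin(π/31)| = 0.1011683
ω* = 2 / (1 + 0.1011683) = 2 / 1.1011683 ≈ 1.816253.
ρ(B_{ω*}) = ω*−1 = 0.816253

ω* = 1.816253, ρ_SOR = 0.816253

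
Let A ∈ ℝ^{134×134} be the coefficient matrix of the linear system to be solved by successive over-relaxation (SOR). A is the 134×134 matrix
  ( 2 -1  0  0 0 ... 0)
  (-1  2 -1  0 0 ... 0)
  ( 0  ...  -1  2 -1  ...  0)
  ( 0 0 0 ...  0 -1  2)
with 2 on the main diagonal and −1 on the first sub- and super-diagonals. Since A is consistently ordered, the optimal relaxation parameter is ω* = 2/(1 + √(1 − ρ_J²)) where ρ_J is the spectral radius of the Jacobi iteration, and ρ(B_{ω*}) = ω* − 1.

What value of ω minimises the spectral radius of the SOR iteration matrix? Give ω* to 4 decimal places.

spectrum of D⁻¹(L+U) = {cos(kπ/135) : 1≤k≤134}; ρ_J = cos(π/135) = 0.9997.
root = sin(π/135) = 0.02327  (since 1−cos² = sin²).
ω* = 2/(1+0.02327) = 1.9545
ρ_SOR = ω* − 1 = 1.9545 − 1 = 0.9545.

ω* = 1.9545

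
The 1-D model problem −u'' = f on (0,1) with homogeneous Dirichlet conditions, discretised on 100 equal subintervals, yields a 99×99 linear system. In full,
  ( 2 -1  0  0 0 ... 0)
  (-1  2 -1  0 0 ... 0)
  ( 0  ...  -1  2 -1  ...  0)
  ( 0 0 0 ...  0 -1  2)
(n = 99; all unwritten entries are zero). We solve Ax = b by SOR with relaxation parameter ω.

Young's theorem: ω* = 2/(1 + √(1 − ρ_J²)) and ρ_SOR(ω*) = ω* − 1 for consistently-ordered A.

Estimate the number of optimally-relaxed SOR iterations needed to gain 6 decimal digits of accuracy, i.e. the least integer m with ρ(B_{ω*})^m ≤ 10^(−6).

m = 220

n=99: λ(B_J) = 1 − λ(A)/2 = cos(kπ/100); k=1 gives ρ_J = 0.9995066.
√(1−ρ_J²) = |sin(π/100)| = 0.0314108
Then 2/(1+√(1−ρ_J²)) = 2/(1+0.0314108); ω* = 2/1.0314108 = 1.9390916.
ρ_SOR = ω* − 1 ≈ 0.9390916.
m ≥ 6·ln10 / (−ln 0.9390916) = 219.844; smallest integer m = 220.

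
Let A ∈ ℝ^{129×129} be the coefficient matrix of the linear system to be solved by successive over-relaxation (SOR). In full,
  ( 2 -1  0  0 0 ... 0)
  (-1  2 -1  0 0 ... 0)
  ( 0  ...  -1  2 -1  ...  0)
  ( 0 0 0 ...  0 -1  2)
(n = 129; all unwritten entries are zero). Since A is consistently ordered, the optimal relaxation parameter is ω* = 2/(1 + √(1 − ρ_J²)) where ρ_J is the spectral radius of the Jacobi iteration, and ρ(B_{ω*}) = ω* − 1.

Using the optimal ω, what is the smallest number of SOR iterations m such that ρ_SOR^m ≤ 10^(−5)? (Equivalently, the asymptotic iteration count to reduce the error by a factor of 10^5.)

m = 239

With n=129, ρ(Jacobi) = cos(π/130) = 0.9997080.
√(1−ρ_J²) simplifies to sin(π/130) = 0.0241637.
ω* = 2/(1 + 0.0241637) = 2/1.0241637 = 1.9528128.
and ρ(B_{ω*}) = 1.9528128 − 1 = 0.9528128.
5·ln10 = 11.5129; −ln(0.9528128) = 0.0483368; m = ⌈11.5129/0.0483368⌉ = ⌈238.181⌉ = 239.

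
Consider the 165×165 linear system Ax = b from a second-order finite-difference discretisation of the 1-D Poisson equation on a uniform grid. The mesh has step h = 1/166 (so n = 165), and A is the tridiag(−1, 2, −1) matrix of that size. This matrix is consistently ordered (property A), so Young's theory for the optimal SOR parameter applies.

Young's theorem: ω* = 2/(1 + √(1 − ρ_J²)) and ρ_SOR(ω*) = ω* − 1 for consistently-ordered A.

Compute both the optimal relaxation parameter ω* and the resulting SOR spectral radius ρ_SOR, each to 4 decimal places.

ω* = 1.9629, ρ_SOR = 0.9629

½·tridiag(1,0,1) at n=165: λ_k = cos(kπ/166); max |λ| at k=1 ⇒ ρ_J = cos(π/166) ≈ 0.9998.
√(1−ρ_J²) simplifies to sin(π/166) = 0.01892.
ω* = 2/(1 + 0.01892) = 2/1.01892 = 1.9629.
[ρ_SOR] ω* − 1 = 0.9629.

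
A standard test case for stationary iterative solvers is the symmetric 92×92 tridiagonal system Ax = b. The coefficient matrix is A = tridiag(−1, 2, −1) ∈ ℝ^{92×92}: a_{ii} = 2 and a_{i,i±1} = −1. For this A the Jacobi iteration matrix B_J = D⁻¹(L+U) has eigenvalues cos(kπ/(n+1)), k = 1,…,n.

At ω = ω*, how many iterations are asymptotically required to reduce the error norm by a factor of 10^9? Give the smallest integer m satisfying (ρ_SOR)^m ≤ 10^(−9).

n=92: λ(B_J) = 1 − λ(A)/2 = cos(kπ/93); k=1 gives ρ_J = 0.9994295.
1 − cos²(π/93) = sin²(π/93) ⇒ √(1−ρ_J²) = sin(π/93) = 0.0337741.
ω* = 2/(1 + 0.0337741) = 2/1.0337741 = 1.9346586.
ρ_SOR = ω* − 1 = 1.9346586 − 1 = 0.9346586.
For 9 digits: m = 9·ln10 / (−ln 0.9346586) = 20.7233/0.067574 = 306.676; round up → m = 307.

m = 307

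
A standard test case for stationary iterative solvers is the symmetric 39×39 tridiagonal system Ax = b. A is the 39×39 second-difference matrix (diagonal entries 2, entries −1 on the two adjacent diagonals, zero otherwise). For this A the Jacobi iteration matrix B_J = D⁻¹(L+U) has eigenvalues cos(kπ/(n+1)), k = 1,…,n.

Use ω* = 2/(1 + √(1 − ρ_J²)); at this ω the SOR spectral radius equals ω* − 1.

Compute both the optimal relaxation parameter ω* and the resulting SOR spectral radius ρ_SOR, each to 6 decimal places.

With n=39, ρ(Jacobi) = cos(π/40) = 0.996917.
√(1−ρ_J²) simplifies to sin(π/40) = 0.0784591.
Young: ω* = 2/(1+√(1−ρ_J²)) = 2/(1+0.0784591) = 2/1.0784591 = 1.854498.
ρ(B_{ω*}) = ω*−1 = 0.854498

ω* = 1.854498, ρ_SOR = 0.854498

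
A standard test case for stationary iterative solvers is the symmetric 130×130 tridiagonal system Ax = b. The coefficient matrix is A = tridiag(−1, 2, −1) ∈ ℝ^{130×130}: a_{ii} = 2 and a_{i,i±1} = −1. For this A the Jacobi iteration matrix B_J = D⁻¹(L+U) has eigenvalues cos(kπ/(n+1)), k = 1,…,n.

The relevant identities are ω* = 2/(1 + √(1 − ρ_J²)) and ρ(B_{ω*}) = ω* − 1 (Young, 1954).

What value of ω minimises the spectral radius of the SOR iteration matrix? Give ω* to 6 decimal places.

[ρ_J] n=130: ρ(B_J) = cos(π/(n+1)) = cos(π/131) = 0.999712.
√(1−ρ_J²) simplifies to sin(π/131) = 0.0239793.
Then 2/(1+√(1−ρ_J²)) = 2/(1+0.0239793); ω* = 2/1.0239793 = 1.953164.
ρ_SOR = ω* − 1 ≈ 0.953164.

ω* = 1.953164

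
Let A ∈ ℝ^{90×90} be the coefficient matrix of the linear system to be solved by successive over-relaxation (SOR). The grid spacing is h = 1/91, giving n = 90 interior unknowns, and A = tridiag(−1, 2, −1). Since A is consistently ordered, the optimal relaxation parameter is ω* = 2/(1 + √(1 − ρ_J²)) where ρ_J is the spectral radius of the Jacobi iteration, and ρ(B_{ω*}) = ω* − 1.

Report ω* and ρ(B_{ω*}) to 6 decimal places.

spectrum of D⁻¹(L+U) = {cos(kπ/91) : 1≤k≤90}; ρ_J = cos(π/91) = 0.999404.
1 − cos²(π/91) = sin²(π/91) ⇒ √(1−ρ_J²) = sin(π/91) = 0.0345161.
Then 2/(1+√(1−ρ_J²)) = 2/(1+0.0345161); ω* = 2/1.0345161 = 1.933271.
[ρ_SOR] ω* − 1 = 0.933271.

ω* = 1.933271, ρ_SOR = 0.933271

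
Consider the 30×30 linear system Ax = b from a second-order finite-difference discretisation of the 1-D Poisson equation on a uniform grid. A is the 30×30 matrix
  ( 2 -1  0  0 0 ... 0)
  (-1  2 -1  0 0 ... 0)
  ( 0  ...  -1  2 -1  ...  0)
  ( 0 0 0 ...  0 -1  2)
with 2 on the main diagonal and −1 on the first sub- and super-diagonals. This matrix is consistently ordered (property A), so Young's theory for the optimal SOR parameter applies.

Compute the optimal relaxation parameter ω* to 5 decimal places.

ω* = 1.81625

[ρ_J] n=30: ρ(B_J) = cos(π/(n+1)) = cos(π/31) = 0.99487.
1 − cos²(π/31) = sin²(π/31) ⇒ √(1−ρ_J²) = sin(π/31) = 0.101168.
Young: ω* = 2/(1+√(1−ρ_J²)) = 2/(1+0.101168) = 2/1.101168 = 1.81625.
At ω = 1.81625 every |λ(B_ω)| = ω−1, so ρ_SOR = 0.81625.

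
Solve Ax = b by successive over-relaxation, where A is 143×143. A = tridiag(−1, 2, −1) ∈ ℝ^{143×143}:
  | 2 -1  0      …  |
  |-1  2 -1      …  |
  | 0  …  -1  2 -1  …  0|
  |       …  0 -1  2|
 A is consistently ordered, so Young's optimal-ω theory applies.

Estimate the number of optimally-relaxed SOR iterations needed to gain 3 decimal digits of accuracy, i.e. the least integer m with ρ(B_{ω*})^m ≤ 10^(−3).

m = 159

[ρ_J] n=143: ρ(B_J) = cos(π/(n+1)) = cos(π/144) = 0.9997620.
root = sin(π/144) = 0.0218149  (since 1−cos² = sin²).
So ω* = 2/1.0218149 = 1.9573017 (Young).
At ω = 1.9573017 every |λ(B_ω)| = ω−1, so ρ_SOR = 0.9573017.
For 3 digits: m = 3·ln10 / (−ln 0.9573017) = 6.90776/0.0436367 = 158.302; round up → m = 159.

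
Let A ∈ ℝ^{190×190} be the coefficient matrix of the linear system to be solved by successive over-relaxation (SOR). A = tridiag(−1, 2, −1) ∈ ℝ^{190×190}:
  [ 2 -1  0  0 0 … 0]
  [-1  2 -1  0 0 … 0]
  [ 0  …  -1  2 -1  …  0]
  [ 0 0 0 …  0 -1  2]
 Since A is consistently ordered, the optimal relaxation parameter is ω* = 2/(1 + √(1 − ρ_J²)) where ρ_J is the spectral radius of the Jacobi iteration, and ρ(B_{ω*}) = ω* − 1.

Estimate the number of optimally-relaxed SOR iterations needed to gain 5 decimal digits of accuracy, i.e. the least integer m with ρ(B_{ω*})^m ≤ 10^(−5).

m = 350

ρ_J = max_k |cos(kπ/191)| = cos(π/191) = 0.9998647
√(1 − cos²(π/191)) = sin(π/191) ≈ 0.0164474.
Then 2/(1+√(1−ρ_J²)) = 2/(1+0.0164474); ω* = 2/1.0164474 = 1.9676375.
ρ_SOR = ω* − 1 = 1.9676375 − 1 = 0.9676375.
Need (0.9676375)^m ≤ 10^(−5): m ≥ 5·ln10/|ln 0.9676375| = 11.5129/0.0328977 = 349.961 ⇒ m = 350.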